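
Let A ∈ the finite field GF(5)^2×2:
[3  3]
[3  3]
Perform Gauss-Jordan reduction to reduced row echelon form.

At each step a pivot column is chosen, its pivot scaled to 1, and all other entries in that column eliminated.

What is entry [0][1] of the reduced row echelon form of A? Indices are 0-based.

M[0][1] = 1

[1] R0 /= 3  ⇒  (1, 1)
     R1 -= 3·R0  ⇒  (0, 0)
column 1 empty below row 1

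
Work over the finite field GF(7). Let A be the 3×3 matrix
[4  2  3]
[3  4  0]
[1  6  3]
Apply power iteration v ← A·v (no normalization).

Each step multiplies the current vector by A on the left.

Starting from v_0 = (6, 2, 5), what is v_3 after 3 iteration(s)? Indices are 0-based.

v_3 = (6, 4, 4)

v_0 = (6, 2, 5).
v_1 = A·v_0 = (1, 5, 5).
v_2 = A·v_1 = (1, 2, 4).
v_3 = A·v_2 = (6, 4, 4).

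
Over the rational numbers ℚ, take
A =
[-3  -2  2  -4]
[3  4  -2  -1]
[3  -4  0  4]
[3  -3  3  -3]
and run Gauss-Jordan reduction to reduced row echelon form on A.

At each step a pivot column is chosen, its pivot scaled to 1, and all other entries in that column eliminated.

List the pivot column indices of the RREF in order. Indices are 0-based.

pivot columns: 0, 1, 2, 3

step 1: normalize row 0 (÷-3) = (1, 2/3, -2/3, 4/3)
  row 1: subtract 3×row0 = (0, 2, 0, -5)
  row 2: subtract 3×row0 = (0, -6, 2, 0)
  row 3: subtract 3×row0 = (0, -5, 5, -7)
step 2: normalize row 1 (÷2) = (0, 1, 0, -5/2)
  row 0: subtract 2/3×row1 = (1, 0, -2/3, 3)
  row 2: subtract -6×row1 = (0, 0, 2, -15)
  row 3: subtract -5×row1 = (0, 0, 5, -39/2)
step 3: normalize row 2 (÷2) = (0, 0, 1, -15/2)
  row 0: subtract -2/3×row2 = (1, 0, 0, -2)
  row 3: subtract 5×row2 = (0, 0, 0, 18)
step 4: normalize row 3 (÷18) = (0, 0, 0, 1)
  row 0: subtract -2×row3 = (1, 0, 0, 0)
  row 1: subtract -5/2×row3 = (0, 1, 0, 0)
  row 2: subtract -15/2×row3 = (0, 0, 1, 0)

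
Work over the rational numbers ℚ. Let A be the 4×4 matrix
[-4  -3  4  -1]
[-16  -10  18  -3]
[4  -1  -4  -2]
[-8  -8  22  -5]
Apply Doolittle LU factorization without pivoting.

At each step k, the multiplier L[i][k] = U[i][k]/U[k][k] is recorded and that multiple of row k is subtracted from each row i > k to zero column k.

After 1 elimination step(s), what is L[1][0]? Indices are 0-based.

k=0: U[0][0]=-4
  eliminate (1,0): mult=4, new row 1: (0, 2, 2, 1); set L[1][0]=4
  eliminate (2,0): mult=-1, new row 2: (0, -4, 0, -3); set L[2][0]=-1
  eliminate (3,0): mult=2, new row 3: (0, -2, 14, -3); set L[3][0]=2

L[1][0] = 4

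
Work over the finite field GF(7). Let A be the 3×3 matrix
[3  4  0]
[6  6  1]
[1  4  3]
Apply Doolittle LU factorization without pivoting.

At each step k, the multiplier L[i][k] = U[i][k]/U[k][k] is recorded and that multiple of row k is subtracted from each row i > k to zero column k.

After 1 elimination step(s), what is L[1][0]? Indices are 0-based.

k=0: U[0][0]=3
  eliminate (1,0): mult=2, new row 1: (0, 5, 1); set L[1][0]=2
  eliminate (2,0): mult=5, new row 2: (0, 5, 3); set L[2][0]=5

L[1][0] = 2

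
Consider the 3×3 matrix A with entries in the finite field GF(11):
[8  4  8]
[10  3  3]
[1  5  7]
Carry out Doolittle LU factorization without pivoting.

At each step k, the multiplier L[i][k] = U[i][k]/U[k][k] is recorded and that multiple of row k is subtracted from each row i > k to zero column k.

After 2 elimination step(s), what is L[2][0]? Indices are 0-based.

L[2][0] = 7

[col 0] pivot 8
  R1 -= 4*R0 → (0, 9, 4)  (L[1][0] := 4)
  R2 -= 7*R0 → (0, 10, 6)  (L[2][0] := 7)
[col 1] pivot 9
  R2 -= 6*R1 → (0, 0, 4)  (L[2][1] := 6)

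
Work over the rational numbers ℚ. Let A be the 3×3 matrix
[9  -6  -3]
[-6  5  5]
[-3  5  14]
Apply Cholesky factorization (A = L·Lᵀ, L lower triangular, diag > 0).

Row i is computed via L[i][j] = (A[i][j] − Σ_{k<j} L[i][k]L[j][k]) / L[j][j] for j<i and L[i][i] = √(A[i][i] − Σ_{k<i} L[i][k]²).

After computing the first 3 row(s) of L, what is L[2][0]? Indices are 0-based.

Step 1: L[0][0] = √(9) = 3.
  L[1][0] = (-6) / L[0][0] = -2.
Step 2: L[1][1] = √(1) = 1.
  L[2][0] = (-3) / L[0][0] = -1.
  L[2][1] = (3) / L[1][1] = 3.
Step 3: L[2][2] = √(4) = 2.

L[2][0] = -1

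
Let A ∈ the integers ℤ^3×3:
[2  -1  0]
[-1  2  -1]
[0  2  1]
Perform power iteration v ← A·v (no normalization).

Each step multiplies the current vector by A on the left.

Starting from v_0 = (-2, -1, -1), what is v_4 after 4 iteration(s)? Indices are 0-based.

v_0 = (-2, -1, -1).
v_1 = A·v_0 = (-3, 1, -3).
v_2 = A·v_1 = (-7, 8, -1).
v_3 = A·v_2 = (-22, 24, 15).
v_4 = A·v_3 = (-68, 55, 63).

v_4 = (-68, 55, 63)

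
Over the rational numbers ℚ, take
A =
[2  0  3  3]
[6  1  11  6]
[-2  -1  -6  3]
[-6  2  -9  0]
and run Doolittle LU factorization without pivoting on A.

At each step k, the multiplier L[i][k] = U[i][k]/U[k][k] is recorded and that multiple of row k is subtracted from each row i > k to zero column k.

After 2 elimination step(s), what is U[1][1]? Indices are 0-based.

U[1][1] = 1

k=0: U[0][0]=2
  eliminate (1,0): mult=3, new row 1: (0, 1, 2, -3); set L[1][0]=3
  eliminate (2,0): mult=-1, new row 2: (0, -1, -3, 6); set L[2][0]=-1
  eliminate (3,0): mult=-3, new row 3: (0, 2, 0, 9); set L[3][0]=-3
k=1: U[1][1]=1
  eliminate (2,1): mult=-1, new row 2: (0, 0, -1, 3); set L[2][1]=-1
  eliminate (3,1): mult=2, new row 3: (0, 0, -4, 15); set L[3][1]=2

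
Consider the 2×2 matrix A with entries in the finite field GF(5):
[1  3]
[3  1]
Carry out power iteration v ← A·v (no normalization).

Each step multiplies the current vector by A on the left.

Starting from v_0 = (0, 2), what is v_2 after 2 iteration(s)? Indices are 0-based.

v_2 = (2, 0)

v_0 = (0, 2).
v_1 = A·v_0 = (1, 2).
v_2 = A·v_1 = (2, 0).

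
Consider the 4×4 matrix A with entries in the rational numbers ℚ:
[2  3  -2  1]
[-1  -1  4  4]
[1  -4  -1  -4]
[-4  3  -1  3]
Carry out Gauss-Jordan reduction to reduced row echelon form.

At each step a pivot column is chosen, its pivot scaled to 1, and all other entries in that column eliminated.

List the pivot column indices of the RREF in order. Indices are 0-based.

pivot columns: 0, 1, 2, 3

step 1: normalize row 0 (÷2) = (1, 3/2, -1, 1/2)
  row 1: subtract -1×row0 = (0, 1/2, 3, 9/2)
  row 2: subtract 1×row0 = (0, -11/2, 0, -9/2)
  row 3: subtract -4×row0 = (0, 9, -5, 5)
step 2: normalize row 1 (÷1/2) = (0, 1, 6, 9)
  row 0: subtract 3/2×row1 = (1, 0, -10, -13)
  row 2: subtract -11/2×row1 = (0, 0, 33, 45)
  row 3: subtract 9×row1 = (0, 0, -59, -76)
step 3: normalize row 2 (÷33) = (0, 0, 1, 15/11)
  row 0: subtract -10×row2 = (1, 0, 0, 7/11)
  row 1: subtract 6×row2 = (0, 1, 0, 9/11)
  row 3: subtract -59×row2 = (0, 0, 0, 49/11)
step 4: normalize row 3 (÷49/11) = (0, 0, 0, 1)
  row 0: subtract 7/11×row3 = (1, 0, 0, 0)
  row 1: subtract 9/11×row3 = (0, 1, 0, 0)
  row 2: subtract 15/11×row3 = (0, 0, 1, 0)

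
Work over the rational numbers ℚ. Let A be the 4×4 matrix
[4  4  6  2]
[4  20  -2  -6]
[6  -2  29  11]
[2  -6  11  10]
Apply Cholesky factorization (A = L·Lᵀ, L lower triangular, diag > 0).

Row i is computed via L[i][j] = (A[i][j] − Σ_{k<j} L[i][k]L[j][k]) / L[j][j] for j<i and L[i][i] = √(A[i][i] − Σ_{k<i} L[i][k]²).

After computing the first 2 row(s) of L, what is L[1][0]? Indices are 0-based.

L[1][0] = 2

Step 1: L[0][0] = √(4) = 2.
  L[1][0] = (4) / L[0][0] = 2.
Step 2: L[1][1] = √(16) = 4.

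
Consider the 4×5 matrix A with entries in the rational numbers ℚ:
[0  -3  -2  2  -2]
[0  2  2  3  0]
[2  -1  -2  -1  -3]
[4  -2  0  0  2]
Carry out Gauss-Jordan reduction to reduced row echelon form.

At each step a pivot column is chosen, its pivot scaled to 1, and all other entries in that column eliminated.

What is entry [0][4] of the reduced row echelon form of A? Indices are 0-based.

M[0][4] = -1/6

[1] R0 <-> R2
[1] R0 /= 2  ⇒  (1, -1/2, -1, -1/2, -3/2)
     R3 -= 4·R0  ⇒  (0, 0, 4, 2, 8)
[2] R1 /= 2  ⇒  (0, 1, 1, 3/2, 0)
     R0 -= -1/2·R1  ⇒  (1, 0, -1/2, 1/4, -3/2)
     R2 -= -3·R1  ⇒  (0, 0, 1, 13/2, -2)
[3] R2 /= 1  ⇒  (0, 0, 1, 13/2, -2)
     R0 -= -1/2·R2  ⇒  (1, 0, 0, 7/2, -5/2)
     R1 -= 1·R2  ⇒  (0, 1, 0, -5, 2)
     R3 -= 4·R2  ⇒  (0, 0, 0, -24, 16)
[4] R3 /= -24  ⇒  (0, 0, 0, 1, -2/3)
     R0 -= 7/2·R3  ⇒  (1, 0, 0, 0, -1/6)
     R1 -= -5·R3  ⇒  (0, 1, 0, 0, -4/3)
     R2 -= 13/2·R3  ⇒  (0, 0, 1, 0, 7/3)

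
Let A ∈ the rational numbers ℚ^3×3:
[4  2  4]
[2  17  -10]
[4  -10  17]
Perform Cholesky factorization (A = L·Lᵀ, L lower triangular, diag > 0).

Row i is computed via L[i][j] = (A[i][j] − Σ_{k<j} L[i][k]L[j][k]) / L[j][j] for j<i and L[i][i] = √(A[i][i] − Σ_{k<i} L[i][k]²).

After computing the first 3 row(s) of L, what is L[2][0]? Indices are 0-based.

L[2][0] = 2

Step 1: L[0][0] = √(4) = 2.
  L[1][0] = (2) / L[0][0] = 1.
Step 2: L[1][1] = √(16) = 4.
  L[2][0] = (4) / L[0][0] = 2.
  L[2][1] = (-12) / L[1][1] = -3.
Step 3: L[2][2] = √(4) = 2.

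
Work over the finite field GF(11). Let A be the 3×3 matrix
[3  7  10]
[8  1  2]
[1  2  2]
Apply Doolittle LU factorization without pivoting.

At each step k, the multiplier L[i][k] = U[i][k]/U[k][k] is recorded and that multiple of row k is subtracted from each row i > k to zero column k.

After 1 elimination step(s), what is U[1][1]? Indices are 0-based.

k=0: U[0][0]=3
  eliminate (1,0): mult=10, new row 1: (0, 8, 1); set L[1][0]=10
  eliminate (2,0): mult=4, new row 2: (0, 7, 6); set L[2][0]=4

U[1][1] = 8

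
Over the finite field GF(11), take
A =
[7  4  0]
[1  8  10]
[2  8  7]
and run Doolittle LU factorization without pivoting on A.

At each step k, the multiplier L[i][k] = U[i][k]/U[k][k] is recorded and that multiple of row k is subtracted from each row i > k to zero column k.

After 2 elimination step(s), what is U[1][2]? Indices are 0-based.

Step 1: pivot at (0,0) is 7.
  row1 ← row1 − (8)·row0  ⇒  L[1][0]=8, U row1=(0, 9, 10)
  row2 ← row2 − (5)·row0  ⇒  L[2][0]=5, U row2=(0, 10, 7)
Step 2: pivot at (1,1) is 9.
  row2 ← row2 − (6)·row1  ⇒  L[2][1]=6, U row2=(0, 0, 2)

U[1][2] = 10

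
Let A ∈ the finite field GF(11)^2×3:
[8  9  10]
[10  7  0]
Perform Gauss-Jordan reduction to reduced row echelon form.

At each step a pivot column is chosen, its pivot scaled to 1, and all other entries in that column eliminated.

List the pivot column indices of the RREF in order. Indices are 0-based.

pivot columns: 0, 1

pivot(0,0)=8: scale R0 → (1, 8, 4)
  clear (1,0): R1 −= (10)R0 → (0, 4, 4)
pivot(1,1)=4: scale R1 → (0, 1, 1)
  clear (0,1): R0 −= (8)R1 → (1, 0, 7)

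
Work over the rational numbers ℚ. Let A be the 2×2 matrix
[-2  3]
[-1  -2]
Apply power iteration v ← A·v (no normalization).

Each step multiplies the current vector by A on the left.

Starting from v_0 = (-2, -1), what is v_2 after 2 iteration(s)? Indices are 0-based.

v_2 = (10, -9)

v_0 = (-2, -1).
v_1 = A·v_0 = (1, 4).
v_2 = A·v_1 = (10, -9).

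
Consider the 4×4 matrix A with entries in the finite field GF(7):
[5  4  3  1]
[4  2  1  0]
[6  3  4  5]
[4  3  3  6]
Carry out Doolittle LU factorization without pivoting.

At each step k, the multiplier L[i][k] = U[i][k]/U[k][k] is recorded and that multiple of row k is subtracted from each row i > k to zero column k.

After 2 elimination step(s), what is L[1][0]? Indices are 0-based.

L[1][0] = 5

[col 0] pivot 5
  R1 -= 5*R0 → (0, 3, 0, 2)  (L[1][0] := 5)
  R2 -= 4*R0 → (0, 1, 6, 1)  (L[2][0] := 4)
  R3 -= 5*R0 → (0, 4, 2, 1)  (L[3][0] := 5)
[col 1] pivot 3
  R2 -= 5*R1 → (0, 0, 6, 5)  (L[2][1] := 5)
  R3 -= 6*R1 → (0, 0, 2, 3)  (L[3][1] := 6)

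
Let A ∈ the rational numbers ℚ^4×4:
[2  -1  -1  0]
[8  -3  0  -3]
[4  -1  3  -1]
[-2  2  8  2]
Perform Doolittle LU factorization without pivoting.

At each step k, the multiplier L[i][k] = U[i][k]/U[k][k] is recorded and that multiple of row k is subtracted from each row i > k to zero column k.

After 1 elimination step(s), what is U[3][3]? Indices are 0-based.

U[3][3] = 2

Step 1: pivot at (0,0) is 2.
  row1 ← row1 − (4)·row0  ⇒  L[1][0]=4, U row1=(0, 1, 4, -3)
  row2 ← row2 − (2)·row0  ⇒  L[2][0]=2, U row2=(0, 1, 5, -1)
  row3 ← row3 − (-1)·row0  ⇒  L[3][0]=-1, U row3=(0, 1, 7, 2)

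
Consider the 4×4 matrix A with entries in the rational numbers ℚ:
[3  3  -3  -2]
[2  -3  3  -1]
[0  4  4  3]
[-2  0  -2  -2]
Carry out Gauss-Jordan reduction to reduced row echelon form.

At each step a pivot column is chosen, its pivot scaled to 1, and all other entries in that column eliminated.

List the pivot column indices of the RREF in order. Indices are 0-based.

pivot columns: 0, 1, 2, 3

pivot(0,0)=3: scale R0 → (1, 1, -1, -2/3)
  clear (1,0): R1 −= (2)R0 → (0, -5, 5, 1/3)
  clear (3,0): R3 −= (-2)R0 → (0, 2, -4, -10/3)
pivot(1,1)=-5: scale R1 → (0, 1, -1, -1/15)
  clear (0,1): R0 −= (1)R1 → (1, 0, 0, -3/5)
  clear (2,1): R2 −= (4)R1 → (0, 0, 8, 49/15)
  clear (3,1): R3 −= (2)R1 → (0, 0, -2, -16/5)
pivot(2,2)=8: scale R2 → (0, 0, 1, 49/120)
  clear (1,2): R1 −= (-1)R2 → (0, 1, 0, 41/120)
  clear (3,2): R3 −= (-2)R2 → (0, 0, 0, -143/60)
pivot(3,3)=-143/60: scale R3 → (0, 0, 0, 1)
  clear (0,3): R0 −= (-3/5)R3 → (1, 0, 0, 0)
  clear (1,3): R1 −= (41/120)R3 → (0, 1, 0, 0)
  clear (2,3): R2 −= (49/120)R3 → (0, 0, 1, 0)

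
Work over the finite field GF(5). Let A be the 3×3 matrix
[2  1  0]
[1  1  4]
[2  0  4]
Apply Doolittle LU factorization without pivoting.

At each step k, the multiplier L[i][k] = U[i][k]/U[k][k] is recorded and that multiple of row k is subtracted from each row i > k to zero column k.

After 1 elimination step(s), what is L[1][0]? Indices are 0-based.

L[1][0] = 3

[col 0] pivot 2
  R1 -= 3*R0 → (0, 3, 4)  (L[1][0] := 3)
  R2 -= 1*R0 → (0, 4, 4)  (L[2][0] := 1)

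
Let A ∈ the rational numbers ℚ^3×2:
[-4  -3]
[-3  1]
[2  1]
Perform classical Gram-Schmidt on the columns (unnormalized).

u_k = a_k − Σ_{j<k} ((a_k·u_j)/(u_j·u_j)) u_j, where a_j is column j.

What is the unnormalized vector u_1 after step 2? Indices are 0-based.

Step 1: u_0 = a_0 = (-4, -3, 2).
Step 2: u_1 = a_1 − (11/29)·u_0 = (-43/29, 62/29, 7/29).

u_1 = (-43/29, 62/29, 7/29)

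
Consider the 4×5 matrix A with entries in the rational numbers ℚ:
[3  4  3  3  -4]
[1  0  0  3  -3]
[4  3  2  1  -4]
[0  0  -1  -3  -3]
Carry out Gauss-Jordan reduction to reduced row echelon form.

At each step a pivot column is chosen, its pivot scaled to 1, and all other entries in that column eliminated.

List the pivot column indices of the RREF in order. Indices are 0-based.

pivot columns: 0, 1, 2, 3

[1] R0 /= 3  ⇒  (1, 4/3, 1, 1, -4/3)
     R1 -= 1·R0  ⇒  (0, -4/3, -1, 2, -5/3)
     R2 -= 4·R0  ⇒  (0, -7/3, -2, -3, 4/3)
[2] R1 /= -4/3  ⇒  (0, 1, 3/4, -3/2, 5/4)
     R0 -= 4/3·R1  ⇒  (1, 0, 0, 3, -3)
     R2 -= -7/3·R1  ⇒  (0, 0, -1/4, -13/2, 17/4)
[3] R2 /= -1/4  ⇒  (0, 0, 1, 26, -17)
     R1 -= 3/4·R2  ⇒  (0, 1, 0, -21, 14)
     R3 -= -1·R2  ⇒  (0, 0, 0, 23, -20)
[4] R3 /= 23  ⇒  (0, 0, 0, 1, -20/23)
     R0 -= 3·R3  ⇒  (1, 0, 0, 0, -9/23)
     R1 -= -21·R3  ⇒  (0, 1, 0, 0, -98/23)
     R2 -= 26·R3  ⇒  (0, 0, 1, 0, 129/23)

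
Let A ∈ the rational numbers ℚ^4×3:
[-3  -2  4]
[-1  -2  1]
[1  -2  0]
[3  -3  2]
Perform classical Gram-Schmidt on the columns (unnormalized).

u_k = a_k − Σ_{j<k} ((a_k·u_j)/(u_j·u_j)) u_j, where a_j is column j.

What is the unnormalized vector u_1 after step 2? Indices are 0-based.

Step 1: u_0 = a_0 = (-3, -1, 1, 3).
Step 2: u_1 = a_1 − (-3/20)·u_0 = (-49/20, -43/20, -37/20, -51/20).

u_1 = (-49/20, -43/20, -37/20, -51/20)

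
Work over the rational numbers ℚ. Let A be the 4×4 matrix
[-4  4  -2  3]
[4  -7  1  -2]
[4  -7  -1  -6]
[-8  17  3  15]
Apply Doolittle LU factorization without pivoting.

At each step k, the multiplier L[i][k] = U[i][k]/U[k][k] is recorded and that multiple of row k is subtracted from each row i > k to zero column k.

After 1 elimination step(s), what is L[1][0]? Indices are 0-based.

L[1][0] = -1

Step 1: pivot at (0,0) is -4.
  row1 ← row1 − (-1)·row0  ⇒  L[1][0]=-1, U row1=(0, -3, -1, 1)
  row2 ← row2 − (-1)·row0  ⇒  L[2][0]=-1, U row2=(0, -3, -3, -3)
  row3 ← row3 − (2)·row0  ⇒  L[3][0]=2, U row3=(0, 9, 7, 9)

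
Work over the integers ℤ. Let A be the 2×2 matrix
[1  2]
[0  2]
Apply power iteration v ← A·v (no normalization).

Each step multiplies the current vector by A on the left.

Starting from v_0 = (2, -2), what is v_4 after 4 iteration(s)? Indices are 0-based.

v_0 = (2, -2).
v_1 = A·v_0 = (-2, -4).
v_2 = A·v_1 = (-10, -8).
v_3 = A·v_2 = (-26, -16).
v_4 = A·v_3 = (-58, -32).

v_4 = (-58, -32)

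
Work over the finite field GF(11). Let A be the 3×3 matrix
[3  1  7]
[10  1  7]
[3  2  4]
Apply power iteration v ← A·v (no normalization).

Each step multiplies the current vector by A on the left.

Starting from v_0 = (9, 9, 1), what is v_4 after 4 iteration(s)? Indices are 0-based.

v_4 = (0, 10, 10)

v_0 = (9, 9, 1).
v_1 = A·v_0 = (10, 7, 5).
v_2 = A·v_1 = (6, 10, 9).
v_3 = A·v_2 = (3, 1, 8).
v_4 = A·v_3 = (0, 10, 10).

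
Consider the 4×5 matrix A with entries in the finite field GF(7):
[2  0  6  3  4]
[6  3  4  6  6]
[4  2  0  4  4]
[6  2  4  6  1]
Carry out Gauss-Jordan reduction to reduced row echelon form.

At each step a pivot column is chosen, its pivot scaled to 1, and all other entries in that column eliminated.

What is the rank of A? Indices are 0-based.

rank = 4

pivot(0,0)=2: scale R0 → (1, 0, 3, 5, 2)
  clear (1,0): R1 −= (6)R0 → (0, 3, 0, 4, 1)
  clear (2,0): R2 −= (4)R0 → (0, 2, 2, 5, 3)
  clear (3,0): R3 −= (6)R0 → (0, 2, 0, 4, 3)
pivot(1,1)=3: scale R1 → (0, 1, 0, 6, 5)
  clear (2,1): R2 −= (2)R1 → (0, 0, 2, 0, 0)
  clear (3,1): R3 −= (2)R1 → (0, 0, 0, 6, 0)
pivot(2,2)=2: scale R2 → (0, 0, 1, 0, 0)
  clear (0,2): R0 −= (3)R2 → (1, 0, 0, 5, 2)
pivot(3,3)=6: scale R3 → (0, 0, 0, 1, 0)
  clear (0,3): R0 −= (5)R3 → (1, 0, 0, 0, 2)
  clear (1,3): R1 −= (6)R3 → (0, 1, 0, 0, 5)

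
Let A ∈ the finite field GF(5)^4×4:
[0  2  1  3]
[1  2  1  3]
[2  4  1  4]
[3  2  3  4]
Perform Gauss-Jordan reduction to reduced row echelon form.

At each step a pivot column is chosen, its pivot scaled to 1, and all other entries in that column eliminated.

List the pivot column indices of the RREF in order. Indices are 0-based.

pivot columns: 0, 1, 2, 3

[1] R0 <-> R1
[1] R0 /= 1  ⇒  (1, 2, 1, 3)
     R2 -= 2·R0  ⇒  (0, 0, 4, 3)
     R3 -= 3·R0  ⇒  (0, 1, 0, 0)
[2] R1 /= 2  ⇒  (0, 1, 3, 4)
     R0 -= 2·R1  ⇒  (1, 0, 0, 0)
     R3 -= 1·R1  ⇒  (0, 0, 2, 1)
[3] R2 /= 4  ⇒  (0, 0, 1, 2)
     R1 -= 3·R2  ⇒  (0, 1, 0, 3)
     R3 -= 2·R2  ⇒  (0, 0, 0, 2)
[4] R3 /= 2  ⇒  (0, 0, 0, 1)
     R1 -= 3·R3  ⇒  (0, 1, 0, 0)
     R2 -= 2·R3  ⇒  (0, 0, 1, 0)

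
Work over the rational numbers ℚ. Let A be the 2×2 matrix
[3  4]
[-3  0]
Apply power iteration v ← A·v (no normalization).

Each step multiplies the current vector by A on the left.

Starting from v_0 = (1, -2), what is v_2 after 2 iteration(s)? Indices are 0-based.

v_2 = (-27, 15)

v_0 = (1, -2).
v_1 = A·v_0 = (-5, -3).
v_2 = A·v_1 = (-27, 15).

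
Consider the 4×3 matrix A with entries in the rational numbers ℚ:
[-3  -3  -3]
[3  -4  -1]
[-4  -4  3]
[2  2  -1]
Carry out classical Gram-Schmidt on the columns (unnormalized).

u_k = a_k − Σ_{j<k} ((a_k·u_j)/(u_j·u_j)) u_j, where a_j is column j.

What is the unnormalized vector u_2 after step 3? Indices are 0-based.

Step 1: u_0 = a_0 = (-3, 3, -4, 2).
Step 2: u_1 = a_1 − (17/38)·u_0 = (-63/38, -203/38, -42/19, 21/19).
Step 3: u_2 = a_2 − (-4/19)·u_0 − (2/29)·u_1 = (-102/29, 0, 67/29, -19/29).

u_2 = (-102/29, 0, 67/29, -19/29)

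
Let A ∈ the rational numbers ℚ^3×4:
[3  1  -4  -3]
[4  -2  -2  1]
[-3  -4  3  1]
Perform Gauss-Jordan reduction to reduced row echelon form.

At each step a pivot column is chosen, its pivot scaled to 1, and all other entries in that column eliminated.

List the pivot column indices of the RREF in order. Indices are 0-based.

pivot columns: 0, 1, 2

step 1: normalize row 0 (÷3) = (1, 1/3, -4/3, -1)
  row 1: subtract 4×row0 = (0, -10/3, 10/3, 5)
  row 2: subtract -3×row0 = (0, -3, -1, -2)
step 2: normalize row 1 (÷-10/3) = (0, 1, -1, -3/2)
  row 0: subtract 1/3×row1 = (1, 0, -1, -1/2)
  row 2: subtract -3×row1 = (0, 0, -4, -13/2)
step 3: normalize row 2 (÷-4) = (0, 0, 1, 13/8)
  row 0: subtract -1×row2 = (1, 0, 0, 9/8)
  row 1: subtract -1×row2 = (0, 1, 0, 1/8)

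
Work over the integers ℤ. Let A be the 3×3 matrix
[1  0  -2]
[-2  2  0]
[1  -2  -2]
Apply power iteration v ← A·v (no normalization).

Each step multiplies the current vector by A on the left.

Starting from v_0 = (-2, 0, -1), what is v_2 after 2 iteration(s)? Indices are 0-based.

v_0 = (-2, 0, -1).
v_1 = A·v_0 = (0, 4, 0).
v_2 = A·v_1 = (0, 8, -8).

v_2 = (0, 8, -8)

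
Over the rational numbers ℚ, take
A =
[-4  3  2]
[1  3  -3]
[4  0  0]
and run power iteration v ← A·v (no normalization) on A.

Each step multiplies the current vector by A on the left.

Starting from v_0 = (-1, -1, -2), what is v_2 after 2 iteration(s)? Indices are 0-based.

v_0 = (-1, -1, -2).
v_1 = A·v_0 = (-3, 2, -4).
v_2 = A·v_1 = (10, 15, -12).

v_2 = (10, 15, -12)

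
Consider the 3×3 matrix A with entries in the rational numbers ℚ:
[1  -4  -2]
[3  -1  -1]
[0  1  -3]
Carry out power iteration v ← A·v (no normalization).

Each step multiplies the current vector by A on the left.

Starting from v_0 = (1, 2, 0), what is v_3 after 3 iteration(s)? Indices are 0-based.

v_3 = (91, -16, -9)

v_0 = (1, 2, 0).
v_1 = A·v_0 = (-7, 1, 2).
v_2 = A·v_1 = (-15, -24, -5).
v_3 = A·v_2 = (91, -16, -9).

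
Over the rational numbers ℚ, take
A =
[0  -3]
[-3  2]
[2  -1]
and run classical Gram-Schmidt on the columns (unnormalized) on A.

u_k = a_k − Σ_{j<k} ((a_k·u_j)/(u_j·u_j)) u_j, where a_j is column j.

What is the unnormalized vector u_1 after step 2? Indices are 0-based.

u_1 = (-3, 2/13, 3/13)

Step 1: u_0 = a_0 = (0, -3, 2).
Step 2: u_1 = a_1 − (-8/13)·u_0 = (-3, 2/13, 3/13).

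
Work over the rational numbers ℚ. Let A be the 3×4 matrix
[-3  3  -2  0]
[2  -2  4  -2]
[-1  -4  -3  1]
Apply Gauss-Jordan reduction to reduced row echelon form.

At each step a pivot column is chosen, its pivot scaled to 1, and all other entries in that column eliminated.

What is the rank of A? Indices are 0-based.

[1] R0 /= -3  ⇒  (1, -1, 2/3, 0)
     R1 -= 2·R0  ⇒  (0, 0, 8/3, -2)
     R2 -= -1·R0  ⇒  (0, -5, -7/3, 1)
[2] R1 <-> R2
[2] R1 /= -5  ⇒  (0, 1, 7/15, -1/5)
     R0 -= -1·R1  ⇒  (1, 0, 17/15, -1/5)
[3] R2 /= 8/3  ⇒  (0, 0, 1, -3/4)
     R0 -= 17/15·R2  ⇒  (1, 0, 0, 13/20)
     R1 -= 7/15·R2  ⇒  (0, 1, 0, 3/20)

rank = 3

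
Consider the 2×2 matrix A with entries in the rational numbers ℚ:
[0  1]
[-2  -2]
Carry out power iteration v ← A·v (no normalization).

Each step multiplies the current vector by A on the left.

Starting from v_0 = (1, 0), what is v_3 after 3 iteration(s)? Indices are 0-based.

v_0 = (1, 0).
v_1 = A·v_0 = (0, -2).
v_2 = A·v_1 = (-2, 4).
v_3 = A·v_2 = (4, -4).

v_3 = (4, -4)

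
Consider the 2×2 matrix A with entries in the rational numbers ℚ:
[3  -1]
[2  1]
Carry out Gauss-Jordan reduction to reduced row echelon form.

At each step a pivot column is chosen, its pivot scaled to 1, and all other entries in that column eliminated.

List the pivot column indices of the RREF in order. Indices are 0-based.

pivot columns: 0, 1

[1] R0 /= 3  ⇒  (1, -1/3)
     R1 -= 2·R0  ⇒  (0, 5/3)
[2] R1 /= 5/3  ⇒  (0, 1)
     R0 -= -1/3·R1  ⇒  (1, 0)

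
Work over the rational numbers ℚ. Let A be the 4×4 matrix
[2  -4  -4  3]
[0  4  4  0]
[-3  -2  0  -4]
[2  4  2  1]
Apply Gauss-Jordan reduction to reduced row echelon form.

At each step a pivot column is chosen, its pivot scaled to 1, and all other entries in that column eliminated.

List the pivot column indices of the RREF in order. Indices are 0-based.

step 1: normalize row 0 (÷2) = (1, -2, -2, 3/2)
  row 2: subtract -3×row0 = (0, -8, -6, 1/2)
  row 3: subtract 2×row0 = (0, 8, 6, -2)
step 2: normalize row 1 (÷4) = (0, 1, 1, 0)
  row 0: subtract -2×row1 = (1, 0, 0, 3/2)
  row 2: subtract -8×row1 = (0, 0, 2, 1/2)
  row 3: subtract 8×row1 = (0, 0, -2, -2)
step 3: normalize row 2 (÷2) = (0, 0, 1, 1/4)
  row 1: subtract 1×row2 = (0, 1, 0, -1/4)
  row 3: subtract -2×row2 = (0, 0, 0, -3/2)
step 4: normalize row 3 (÷-3/2) = (0, 0, 0, 1)
  row 0: subtract 3/2×row3 = (1, 0, 0, 0)
  row 1: subtract -1/4×row3 = (0, 1, 0, 0)
  row 2: subtract 1/4×row3 = (0, 0, 1, 0)

pivot columns: 0, 1, 2, 3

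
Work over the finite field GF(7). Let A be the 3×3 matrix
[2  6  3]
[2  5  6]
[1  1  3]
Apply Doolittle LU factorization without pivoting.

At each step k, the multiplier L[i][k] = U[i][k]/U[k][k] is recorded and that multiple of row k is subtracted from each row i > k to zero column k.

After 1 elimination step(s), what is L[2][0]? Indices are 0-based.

[col 0] pivot 2
  R1 -= 1*R0 → (0, 6, 3)  (L[1][0] := 1)
  R2 -= 4*R0 → (0, 5, 5)  (L[2][0] := 4)

L[2][0] = 4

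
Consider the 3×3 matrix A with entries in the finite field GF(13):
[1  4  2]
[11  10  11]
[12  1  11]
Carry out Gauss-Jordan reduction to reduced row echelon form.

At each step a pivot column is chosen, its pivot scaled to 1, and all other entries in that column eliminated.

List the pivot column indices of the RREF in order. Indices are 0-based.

step 1: normalize row 0 (÷1) = (1, 4, 2)
  row 1: subtract 11×row0 = (0, 5, 2)
  row 2: subtract 12×row0 = (0, 5, 0)
step 2: normalize row 1 (÷5) = (0, 1, 3)
  row 0: subtract 4×row1 = (1, 0, 3)
  row 2: subtract 5×row1 = (0, 0, 11)
step 3: normalize row 2 (÷11) = (0, 0, 1)
  row 0: subtract 3×row2 = (1, 0, 0)
  row 1: subtract 3×row2 = (0, 1, 0)

pivot columns: 0, 1, 2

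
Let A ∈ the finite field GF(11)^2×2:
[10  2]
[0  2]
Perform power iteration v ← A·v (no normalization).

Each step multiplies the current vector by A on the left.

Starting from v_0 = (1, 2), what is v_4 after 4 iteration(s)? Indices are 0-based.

v_0 = (1, 2).
v_1 = A·v_0 = (3, 4).
v_2 = A·v_1 = (5, 8).
v_3 = A·v_2 = (0, 5).
v_4 = A·v_3 = (10, 10).

v_4 = (10, 10)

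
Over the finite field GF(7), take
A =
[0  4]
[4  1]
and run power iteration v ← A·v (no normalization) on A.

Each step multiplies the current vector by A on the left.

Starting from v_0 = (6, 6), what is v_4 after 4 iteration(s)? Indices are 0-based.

v_4 = (2, 4)

v_0 = (6, 6).
v_1 = A·v_0 = (3, 2).
v_2 = A·v_1 = (1, 0).
v_3 = A·v_2 = (0, 4).
v_4 = A·v_3 = (2, 4).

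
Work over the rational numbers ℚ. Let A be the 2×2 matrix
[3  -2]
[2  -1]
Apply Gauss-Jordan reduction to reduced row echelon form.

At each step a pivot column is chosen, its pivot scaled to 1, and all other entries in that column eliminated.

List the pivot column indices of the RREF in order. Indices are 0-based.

pivot(0,0)=3: scale R0 → (1, -2/3)
  clear (1,0): R1 −= (2)R0 → (0, 1/3)
pivot(1,1)=1/3: scale R1 → (0, 1)
  clear (0,1): R0 −= (-2/3)R1 → (1, 0)

pivot columns: 0, 1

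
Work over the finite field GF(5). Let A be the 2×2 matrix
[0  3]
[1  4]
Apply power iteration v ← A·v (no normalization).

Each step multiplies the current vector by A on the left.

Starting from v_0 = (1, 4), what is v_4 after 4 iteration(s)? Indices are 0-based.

v_0 = (1, 4).
v_1 = A·v_0 = (2, 2).
v_2 = A·v_1 = (1, 0).
v_3 = A·v_2 = (0, 1).
v_4 = A·v_3 = (3, 4).

v_4 = (3, 4)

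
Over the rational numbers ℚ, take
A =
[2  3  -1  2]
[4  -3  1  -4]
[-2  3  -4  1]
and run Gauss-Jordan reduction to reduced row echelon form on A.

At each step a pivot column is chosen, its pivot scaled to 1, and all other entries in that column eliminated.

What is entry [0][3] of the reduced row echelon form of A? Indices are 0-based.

pivot(0,0)=2: scale R0 → (1, 3/2, -1/2, 1)
  clear (1,0): R1 −= (4)R0 → (0, -9, 3, -8)
  clear (2,0): R2 −= (-2)R0 → (0, 6, -5, 3)
pivot(1,1)=-9: scale R1 → (0, 1, -1/3, 8/9)
  clear (0,1): R0 −= (3/2)R1 → (1, 0, 0, -1/3)
  clear (2,1): R2 −= (6)R1 → (0, 0, -3, -7/3)
pivot(2,2)=-3: scale R2 → (0, 0, 1, 7/9)
  clear (1,2): R1 −= (-1/3)R2 → (0, 1, 0, 31/27)

M[0][3] = -1/3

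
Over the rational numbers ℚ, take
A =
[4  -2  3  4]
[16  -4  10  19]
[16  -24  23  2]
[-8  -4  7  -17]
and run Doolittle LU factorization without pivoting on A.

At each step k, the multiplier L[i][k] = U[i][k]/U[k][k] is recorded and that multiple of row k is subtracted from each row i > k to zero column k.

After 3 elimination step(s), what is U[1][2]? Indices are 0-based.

U[1][2] = -2

Step 1: pivot at (0,0) is 4.
  row1 ← row1 − (4)·row0  ⇒  L[1][0]=4, U row1=(0, 4, -2, 3)
  row2 ← row2 − (4)·row0  ⇒  L[2][0]=4, U row2=(0, -16, 11, -14)
  row3 ← row3 − (-2)·row0  ⇒  L[3][0]=-2, U row3=(0, -8, 13, -9)
Step 2: pivot at (1,1) is 4.
  row2 ← row2 − (-4)·row1  ⇒  L[2][1]=-4, U row2=(0, 0, 3, -2)
  row3 ← row3 − (-2)·row1  ⇒  L[3][1]=-2, U row3=(0, 0, 9, -3)
Step 3: pivot at (2,2) is 3.
  row3 ← row3 − (3)·row2  ⇒  L[3][2]=3, U row3=(0, 0, 0, 3)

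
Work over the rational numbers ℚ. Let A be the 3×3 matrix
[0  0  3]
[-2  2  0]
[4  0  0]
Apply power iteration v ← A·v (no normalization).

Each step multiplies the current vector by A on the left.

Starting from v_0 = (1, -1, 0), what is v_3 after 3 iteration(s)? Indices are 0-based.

v_3 = (0, -40, 48)

v_0 = (1, -1, 0).
v_1 = A·v_0 = (0, -4, 4).
v_2 = A·v_1 = (12, -8, 0).
v_3 = A·v_2 = (0, -40, 48).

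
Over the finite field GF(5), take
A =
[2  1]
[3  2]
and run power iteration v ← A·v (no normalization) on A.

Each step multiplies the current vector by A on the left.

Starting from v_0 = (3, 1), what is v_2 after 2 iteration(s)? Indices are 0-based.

v_0 = (3, 1).
v_1 = A·v_0 = (2, 1).
v_2 = A·v_1 = (0, 3).

v_2 = (0, 3)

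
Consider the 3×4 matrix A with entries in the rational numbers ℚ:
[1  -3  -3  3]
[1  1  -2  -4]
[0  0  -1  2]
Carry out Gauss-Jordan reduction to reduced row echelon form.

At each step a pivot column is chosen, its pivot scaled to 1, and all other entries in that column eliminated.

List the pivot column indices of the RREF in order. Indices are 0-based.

pivot columns: 0, 1, 2

pivot(0,0)=1: scale R0 → (1, -3, -3, 3)
  clear (1,0): R1 −= (1)R0 → (0, 4, 1, -7)
pivot(1,1)=4: scale R1 → (0, 1, 1/4, -7/4)
  clear (0,1): R0 −= (-3)R1 → (1, 0, -9/4, -9/4)
pivot(2,2)=-1: scale R2 → (0, 0, 1, -2)
  clear (0,2): R0 −= (-9/4)R2 → (1, 0, 0, -27/4)
  clear (1,2): R1 −= (1/4)R2 → (0, 1, 0, -5/4)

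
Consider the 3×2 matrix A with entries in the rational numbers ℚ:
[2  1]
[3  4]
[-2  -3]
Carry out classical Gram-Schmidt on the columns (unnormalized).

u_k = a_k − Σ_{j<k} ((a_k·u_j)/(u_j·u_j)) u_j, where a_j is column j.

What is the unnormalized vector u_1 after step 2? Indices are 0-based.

u_1 = (-23/17, 8/17, -11/17)

Step 1: u_0 = a_0 = (2, 3, -2).
Step 2: u_1 = a_1 − (20/17)·u_0 = (-23/17, 8/17, -11/17).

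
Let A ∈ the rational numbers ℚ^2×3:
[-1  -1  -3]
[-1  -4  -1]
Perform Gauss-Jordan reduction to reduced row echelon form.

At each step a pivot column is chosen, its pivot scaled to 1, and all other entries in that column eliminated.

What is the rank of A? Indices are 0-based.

step 1: normalize row 0 (÷-1) = (1, 1, 3)
  row 1: subtract -1×row0 = (0, -3, 2)
step 2: normalize row 1 (÷-3) = (0, 1, -2/3)
  row 0: subtract 1×row1 = (1, 0, 11/3)

rank = 2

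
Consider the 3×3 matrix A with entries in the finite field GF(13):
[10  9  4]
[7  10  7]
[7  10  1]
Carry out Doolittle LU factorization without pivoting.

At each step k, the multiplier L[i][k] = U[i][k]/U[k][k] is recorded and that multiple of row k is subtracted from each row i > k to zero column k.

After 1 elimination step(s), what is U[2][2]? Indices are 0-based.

[col 0] pivot 10
  R1 -= 2*R0 → (0, 5, 12)  (L[1][0] := 2)
  R2 -= 2*R0 → (0, 5, 6)  (L[2][0] := 2)

U[2][2] = 6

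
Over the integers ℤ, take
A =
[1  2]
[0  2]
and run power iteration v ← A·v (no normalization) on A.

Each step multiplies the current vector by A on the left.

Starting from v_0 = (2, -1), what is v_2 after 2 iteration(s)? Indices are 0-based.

v_2 = (-4, -4)

v_0 = (2, -1).
v_1 = A·v_0 = (0, -2).
v_2 = A·v_1 = (-4, -4).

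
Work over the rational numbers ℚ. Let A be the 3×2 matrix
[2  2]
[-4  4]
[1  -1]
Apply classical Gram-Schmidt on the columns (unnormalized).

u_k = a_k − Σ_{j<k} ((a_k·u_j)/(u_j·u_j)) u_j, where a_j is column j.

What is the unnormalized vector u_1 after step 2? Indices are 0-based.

u_1 = (68/21, 32/21, -8/21)

Step 1: u_0 = a_0 = (2, -4, 1).
Step 2: u_1 = a_1 − (-13/21)·u_0 = (68/21, 32/21, -8/21).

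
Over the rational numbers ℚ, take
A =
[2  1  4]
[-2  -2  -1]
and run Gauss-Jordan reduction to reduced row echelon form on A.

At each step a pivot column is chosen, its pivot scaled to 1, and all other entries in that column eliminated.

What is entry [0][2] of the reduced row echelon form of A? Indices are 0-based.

pivot(0,0)=2: scale R0 → (1, 1/2, 2)
  clear (1,0): R1 −= (-2)R0 → (0, -1, 3)
pivot(1,1)=-1: scale R1 → (0, 1, -3)
  clear (0,1): R0 −= (1/2)R1 → (1, 0, 7/2)

M[0][2] = 7/2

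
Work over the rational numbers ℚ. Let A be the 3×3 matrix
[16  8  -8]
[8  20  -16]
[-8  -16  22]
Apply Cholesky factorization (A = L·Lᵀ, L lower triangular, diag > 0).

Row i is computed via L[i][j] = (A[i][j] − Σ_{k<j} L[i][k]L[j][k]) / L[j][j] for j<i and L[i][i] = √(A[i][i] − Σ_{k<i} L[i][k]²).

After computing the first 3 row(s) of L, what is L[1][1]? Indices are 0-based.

L[1][1] = 4

Step 1: L[0][0] = √(16) = 4.
  L[1][0] = (8) / L[0][0] = 2.
Step 2: L[1][1] = √(16) = 4.
  L[2][0] = (-8) / L[0][0] = -2.
  L[2][1] = (-12) / L[1][1] = -3.
Step 3: L[2][2] = √(9) = 3.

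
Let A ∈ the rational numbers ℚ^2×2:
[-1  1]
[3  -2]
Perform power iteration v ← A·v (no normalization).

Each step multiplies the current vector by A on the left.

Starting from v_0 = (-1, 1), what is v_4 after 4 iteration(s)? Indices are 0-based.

v_4 = (-76, 175)

v_0 = (-1, 1).
v_1 = A·v_0 = (2, -5).
v_2 = A·v_1 = (-7, 16).
v_3 = A·v_2 = (23, -53).
v_4 = A·v_3 = (-76, 175).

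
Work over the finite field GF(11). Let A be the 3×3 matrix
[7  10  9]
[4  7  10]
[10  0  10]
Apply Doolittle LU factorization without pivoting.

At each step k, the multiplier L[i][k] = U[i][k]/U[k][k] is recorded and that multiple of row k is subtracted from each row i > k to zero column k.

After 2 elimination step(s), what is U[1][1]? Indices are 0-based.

U[1][1] = 6

k=0: U[0][0]=7
  eliminate (1,0): mult=10, new row 1: (0, 6, 8); set L[1][0]=10
  eliminate (2,0): mult=3, new row 2: (0, 3, 5); set L[2][0]=3
k=1: U[1][1]=6
  eliminate (2,1): mult=6, new row 2: (0, 0, 1); set L[2][1]=6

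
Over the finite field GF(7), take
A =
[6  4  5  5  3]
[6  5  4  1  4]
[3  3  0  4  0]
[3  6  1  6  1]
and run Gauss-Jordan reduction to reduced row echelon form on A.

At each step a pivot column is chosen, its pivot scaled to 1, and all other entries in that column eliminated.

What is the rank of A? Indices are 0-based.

[1] R0 /= 6  ⇒  (1, 3, 2, 2, 4)
     R1 -= 6·R0  ⇒  (0, 1, 6, 3, 1)
     R2 -= 3·R0  ⇒  (0, 1, 1, 5, 2)
     R3 -= 3·R0  ⇒  (0, 4, 2, 0, 3)
[2] R1 /= 1  ⇒  (0, 1, 6, 3, 1)
     R0 -= 3·R1  ⇒  (1, 0, 5, 0, 1)
     R2 -= 1·R1  ⇒  (0, 0, 2, 2, 1)
     R3 -= 4·R1  ⇒  (0, 0, 6, 2, 6)
[3] R2 /= 2  ⇒  (0, 0, 1, 1, 4)
     R0 -= 5·R2  ⇒  (1, 0, 0, 2, 2)
     R1 -= 6·R2  ⇒  (0, 1, 0, 4, 5)
     R3 -= 6·R2  ⇒  (0, 0, 0, 3, 3)
[4] R3 /= 3  ⇒  (0, 0, 0, 1, 1)
     R0 -= 2·R3  ⇒  (1, 0, 0, 0, 0)
     R1 -= 4·R3  ⇒  (0, 1, 0, 0, 1)
     R2 -= 1·R3  ⇒  (0, 0, 1, 0, 3)

rank = 4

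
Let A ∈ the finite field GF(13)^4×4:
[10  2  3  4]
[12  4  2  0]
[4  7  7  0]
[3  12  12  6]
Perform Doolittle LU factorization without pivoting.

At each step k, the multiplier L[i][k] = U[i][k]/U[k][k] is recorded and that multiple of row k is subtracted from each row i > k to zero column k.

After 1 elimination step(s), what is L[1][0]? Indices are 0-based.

L[1][0] = 9

k=0: U[0][0]=10
  eliminate (1,0): mult=9, new row 1: (0, 12, 1, 3); set L[1][0]=9
  eliminate (2,0): mult=3, new row 2: (0, 1, 11, 1); set L[2][0]=3
  eliminate (3,0): mult=12, new row 3: (0, 1, 2, 10); set L[3][0]=12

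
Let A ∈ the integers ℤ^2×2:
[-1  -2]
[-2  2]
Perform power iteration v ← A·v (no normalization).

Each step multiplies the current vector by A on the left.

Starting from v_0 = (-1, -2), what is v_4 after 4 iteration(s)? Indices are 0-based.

v_0 = (-1, -2).
v_1 = A·v_0 = (5, -2).
v_2 = A·v_1 = (-1, -14).
v_3 = A·v_2 = (29, -26).
v_4 = A·v_3 = (23, -110).

v_4 = (23, -110)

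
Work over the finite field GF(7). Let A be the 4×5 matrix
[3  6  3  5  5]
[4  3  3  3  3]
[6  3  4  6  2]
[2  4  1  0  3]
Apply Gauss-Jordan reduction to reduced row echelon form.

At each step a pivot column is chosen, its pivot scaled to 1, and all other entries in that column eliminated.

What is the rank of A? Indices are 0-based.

rank = 4

pivot(0,0)=3: scale R0 → (1, 2, 1, 4, 4)
  clear (1,0): R1 −= (4)R0 → (0, 2, 6, 1, 1)
  clear (2,0): R2 −= (6)R0 → (0, 5, 5, 3, 6)
  clear (3,0): R3 −= (2)R0 → (0, 0, 6, 6, 2)
pivot(1,1)=2: scale R1 → (0, 1, 3, 4, 4)
  clear (0,1): R0 −= (2)R1 → (1, 0, 2, 3, 3)
  clear (2,1): R2 −= (5)R1 → (0, 0, 4, 4, 0)
pivot(2,2)=4: scale R2 → (0, 0, 1, 1, 0)
  clear (0,2): R0 −= (2)R2 → (1, 0, 0, 1, 3)
  clear (1,2): R1 −= (3)R2 → (0, 1, 0, 1, 4)
  clear (3,2): R3 −= (6)R2 → (0, 0, 0, 0, 2)
col 3: no nonzero at/below row 3; advance.
pivot(3,4)=2: scale R3 → (0, 0, 0, 0, 1)
  clear (0,4): R0 −= (3)R3 → (1, 0, 0, 1, 0)
  clear (1,4): R1 −= (4)R3 → (0, 1, 0, 1, 0)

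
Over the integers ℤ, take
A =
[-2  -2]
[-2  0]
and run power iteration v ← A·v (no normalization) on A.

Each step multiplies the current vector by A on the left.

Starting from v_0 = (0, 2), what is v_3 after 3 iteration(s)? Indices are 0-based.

v_3 = (-32, -16)

v_0 = (0, 2).
v_1 = A·v_0 = (-4, 0).
v_2 = A·v_1 = (8, 8).
v_3 = A·v_2 = (-32, -16).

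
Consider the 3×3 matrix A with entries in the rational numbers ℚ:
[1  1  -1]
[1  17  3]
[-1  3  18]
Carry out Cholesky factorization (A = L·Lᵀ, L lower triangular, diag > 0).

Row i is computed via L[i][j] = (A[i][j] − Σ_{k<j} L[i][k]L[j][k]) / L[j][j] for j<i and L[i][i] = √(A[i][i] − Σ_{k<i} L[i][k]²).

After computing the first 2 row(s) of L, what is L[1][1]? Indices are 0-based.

L[1][1] = 4

Step 1: L[0][0] = √(1) = 1.
  L[1][0] = (1) / L[0][0] = 1.
Step 2: L[1][1] = √(16) = 4.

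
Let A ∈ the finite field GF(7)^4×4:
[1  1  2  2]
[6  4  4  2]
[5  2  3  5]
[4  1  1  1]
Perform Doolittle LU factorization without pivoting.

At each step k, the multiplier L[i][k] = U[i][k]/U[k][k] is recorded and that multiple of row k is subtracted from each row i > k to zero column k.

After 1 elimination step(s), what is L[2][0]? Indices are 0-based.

Step 1: pivot at (0,0) is 1.
  row1 ← row1 − (6)·row0  ⇒  L[1][0]=6, U row1=(0, 5, 6, 4)
  row2 ← row2 − (5)·row0  ⇒  L[2][0]=5, U row2=(0, 4, 0, 2)
  row3 ← row3 − (4)·row0  ⇒  L[3][0]=4, U row3=(0, 4, 0, 0)

L[2][0] = 5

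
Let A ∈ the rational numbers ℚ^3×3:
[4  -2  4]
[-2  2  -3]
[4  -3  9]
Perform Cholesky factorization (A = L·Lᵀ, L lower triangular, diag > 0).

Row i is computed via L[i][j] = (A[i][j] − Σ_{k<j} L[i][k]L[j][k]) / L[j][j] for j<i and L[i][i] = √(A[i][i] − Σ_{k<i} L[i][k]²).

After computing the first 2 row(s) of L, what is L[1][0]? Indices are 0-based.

Step 1: L[0][0] = √(4) = 2.
  L[1][0] = (-2) / L[0][0] = -1.
Step 2: L[1][1] = √(1) = 1.

L[1][0] = -1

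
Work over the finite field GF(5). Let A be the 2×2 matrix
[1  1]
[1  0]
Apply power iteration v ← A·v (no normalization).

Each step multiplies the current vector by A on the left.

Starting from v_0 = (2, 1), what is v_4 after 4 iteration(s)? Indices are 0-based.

v_0 = (2, 1).
v_1 = A·v_0 = (3, 2).
v_2 = A·v_1 = (0, 3).
v_3 = A·v_2 = (3, 0).
v_4 = A·v_3 = (3, 3).

v_4 = (3, 3)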